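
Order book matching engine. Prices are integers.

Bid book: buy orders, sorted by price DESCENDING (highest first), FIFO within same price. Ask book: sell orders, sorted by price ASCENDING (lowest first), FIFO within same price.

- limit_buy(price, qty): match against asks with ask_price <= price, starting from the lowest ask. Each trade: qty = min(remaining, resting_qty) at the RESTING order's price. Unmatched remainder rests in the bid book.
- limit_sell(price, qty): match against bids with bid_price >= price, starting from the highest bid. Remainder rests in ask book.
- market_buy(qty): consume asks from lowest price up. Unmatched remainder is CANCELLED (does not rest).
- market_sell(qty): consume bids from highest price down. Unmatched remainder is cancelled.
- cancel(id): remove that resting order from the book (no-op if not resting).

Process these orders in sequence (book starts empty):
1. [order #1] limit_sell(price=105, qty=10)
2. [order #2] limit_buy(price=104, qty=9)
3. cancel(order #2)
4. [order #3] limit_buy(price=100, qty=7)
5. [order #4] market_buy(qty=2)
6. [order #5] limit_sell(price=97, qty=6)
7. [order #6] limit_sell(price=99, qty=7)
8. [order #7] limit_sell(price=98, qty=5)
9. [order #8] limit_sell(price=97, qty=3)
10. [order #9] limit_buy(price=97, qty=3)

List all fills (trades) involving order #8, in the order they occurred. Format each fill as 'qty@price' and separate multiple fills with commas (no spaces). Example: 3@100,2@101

Answer: 3@97

Derivation:
After op 1 [order #1] limit_sell(price=105, qty=10): fills=none; bids=[-] asks=[#1:10@105]
After op 2 [order #2] limit_buy(price=104, qty=9): fills=none; bids=[#2:9@104] asks=[#1:10@105]
After op 3 cancel(order #2): fills=none; bids=[-] asks=[#1:10@105]
After op 4 [order #3] limit_buy(price=100, qty=7): fills=none; bids=[#3:7@100] asks=[#1:10@105]
After op 5 [order #4] market_buy(qty=2): fills=#4x#1:2@105; bids=[#3:7@100] asks=[#1:8@105]
After op 6 [order #5] limit_sell(price=97, qty=6): fills=#3x#5:6@100; bids=[#3:1@100] asks=[#1:8@105]
After op 7 [order #6] limit_sell(price=99, qty=7): fills=#3x#6:1@100; bids=[-] asks=[#6:6@99 #1:8@105]
After op 8 [order #7] limit_sell(price=98, qty=5): fills=none; bids=[-] asks=[#7:5@98 #6:6@99 #1:8@105]
After op 9 [order #8] limit_sell(price=97, qty=3): fills=none; bids=[-] asks=[#8:3@97 #7:5@98 #6:6@99 #1:8@105]
After op 10 [order #9] limit_buy(price=97, qty=3): fills=#9x#8:3@97; bids=[-] asks=[#7:5@98 #6:6@99 #1:8@105]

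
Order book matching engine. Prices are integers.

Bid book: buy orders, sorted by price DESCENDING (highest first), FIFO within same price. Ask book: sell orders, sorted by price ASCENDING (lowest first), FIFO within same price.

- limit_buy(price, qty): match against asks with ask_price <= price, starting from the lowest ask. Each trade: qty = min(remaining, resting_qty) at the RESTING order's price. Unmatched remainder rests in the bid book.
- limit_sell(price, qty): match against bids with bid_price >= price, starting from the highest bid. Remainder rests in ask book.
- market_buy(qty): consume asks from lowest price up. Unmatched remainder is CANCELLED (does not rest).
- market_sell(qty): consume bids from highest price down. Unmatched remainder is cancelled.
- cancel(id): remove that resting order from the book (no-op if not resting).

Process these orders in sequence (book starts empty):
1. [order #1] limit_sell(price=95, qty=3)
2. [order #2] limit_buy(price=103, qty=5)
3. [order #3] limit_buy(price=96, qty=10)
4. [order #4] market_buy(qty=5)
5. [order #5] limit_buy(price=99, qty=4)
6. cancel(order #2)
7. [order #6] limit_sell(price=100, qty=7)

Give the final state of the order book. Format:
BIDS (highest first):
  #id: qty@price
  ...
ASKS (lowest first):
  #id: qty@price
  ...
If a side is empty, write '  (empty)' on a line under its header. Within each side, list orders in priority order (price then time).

Answer: BIDS (highest first):
  #5: 4@99
  #3: 10@96
ASKS (lowest first):
  #6: 7@100

Derivation:
After op 1 [order #1] limit_sell(price=95, qty=3): fills=none; bids=[-] asks=[#1:3@95]
After op 2 [order #2] limit_buy(price=103, qty=5): fills=#2x#1:3@95; bids=[#2:2@103] asks=[-]
After op 3 [order #3] limit_buy(price=96, qty=10): fills=none; bids=[#2:2@103 #3:10@96] asks=[-]
After op 4 [order #4] market_buy(qty=5): fills=none; bids=[#2:2@103 #3:10@96] asks=[-]
After op 5 [order #5] limit_buy(price=99, qty=4): fills=none; bids=[#2:2@103 #5:4@99 #3:10@96] asks=[-]
After op 6 cancel(order #2): fills=none; bids=[#5:4@99 #3:10@96] asks=[-]
After op 7 [order #6] limit_sell(price=100, qty=7): fills=none; bids=[#5:4@99 #3:10@96] asks=[#6:7@100]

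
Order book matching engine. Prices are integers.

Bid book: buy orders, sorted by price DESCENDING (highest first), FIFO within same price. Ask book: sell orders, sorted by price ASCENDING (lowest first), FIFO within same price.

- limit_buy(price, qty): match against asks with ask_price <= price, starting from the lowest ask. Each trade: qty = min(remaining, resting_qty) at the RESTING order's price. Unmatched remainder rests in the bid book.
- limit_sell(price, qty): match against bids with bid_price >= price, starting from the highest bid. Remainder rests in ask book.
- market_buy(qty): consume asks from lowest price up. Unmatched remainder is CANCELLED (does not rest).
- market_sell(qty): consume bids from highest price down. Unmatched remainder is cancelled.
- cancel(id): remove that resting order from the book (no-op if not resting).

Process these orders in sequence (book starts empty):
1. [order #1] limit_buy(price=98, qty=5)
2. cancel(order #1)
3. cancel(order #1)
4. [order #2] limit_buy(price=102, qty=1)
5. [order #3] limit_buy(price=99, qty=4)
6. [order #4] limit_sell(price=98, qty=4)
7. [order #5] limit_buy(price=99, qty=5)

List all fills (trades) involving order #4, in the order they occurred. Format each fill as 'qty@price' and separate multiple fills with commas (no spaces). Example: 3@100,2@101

Answer: 1@102,3@99

Derivation:
After op 1 [order #1] limit_buy(price=98, qty=5): fills=none; bids=[#1:5@98] asks=[-]
After op 2 cancel(order #1): fills=none; bids=[-] asks=[-]
After op 3 cancel(order #1): fills=none; bids=[-] asks=[-]
After op 4 [order #2] limit_buy(price=102, qty=1): fills=none; bids=[#2:1@102] asks=[-]
After op 5 [order #3] limit_buy(price=99, qty=4): fills=none; bids=[#2:1@102 #3:4@99] asks=[-]
After op 6 [order #4] limit_sell(price=98, qty=4): fills=#2x#4:1@102 #3x#4:3@99; bids=[#3:1@99] asks=[-]
After op 7 [order #5] limit_buy(price=99, qty=5): fills=none; bids=[#3:1@99 #5:5@99] asks=[-]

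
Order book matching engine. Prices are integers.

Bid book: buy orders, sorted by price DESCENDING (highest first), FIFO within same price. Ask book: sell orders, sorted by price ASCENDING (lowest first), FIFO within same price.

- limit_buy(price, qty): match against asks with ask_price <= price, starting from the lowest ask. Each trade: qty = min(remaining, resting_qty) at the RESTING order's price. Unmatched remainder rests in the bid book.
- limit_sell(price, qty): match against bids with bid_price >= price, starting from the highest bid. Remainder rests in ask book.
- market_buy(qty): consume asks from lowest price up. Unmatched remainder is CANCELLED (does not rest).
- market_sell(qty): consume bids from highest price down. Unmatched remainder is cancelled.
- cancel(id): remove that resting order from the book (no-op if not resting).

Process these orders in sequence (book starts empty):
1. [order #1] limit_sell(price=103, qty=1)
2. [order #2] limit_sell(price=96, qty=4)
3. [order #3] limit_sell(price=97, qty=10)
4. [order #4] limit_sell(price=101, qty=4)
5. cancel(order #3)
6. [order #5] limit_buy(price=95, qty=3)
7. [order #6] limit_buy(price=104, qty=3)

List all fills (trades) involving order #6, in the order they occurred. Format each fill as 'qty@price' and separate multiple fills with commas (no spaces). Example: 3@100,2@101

After op 1 [order #1] limit_sell(price=103, qty=1): fills=none; bids=[-] asks=[#1:1@103]
After op 2 [order #2] limit_sell(price=96, qty=4): fills=none; bids=[-] asks=[#2:4@96 #1:1@103]
After op 3 [order #3] limit_sell(price=97, qty=10): fills=none; bids=[-] asks=[#2:4@96 #3:10@97 #1:1@103]
After op 4 [order #4] limit_sell(price=101, qty=4): fills=none; bids=[-] asks=[#2:4@96 #3:10@97 #4:4@101 #1:1@103]
After op 5 cancel(order #3): fills=none; bids=[-] asks=[#2:4@96 #4:4@101 #1:1@103]
After op 6 [order #5] limit_buy(price=95, qty=3): fills=none; bids=[#5:3@95] asks=[#2:4@96 #4:4@101 #1:1@103]
After op 7 [order #6] limit_buy(price=104, qty=3): fills=#6x#2:3@96; bids=[#5:3@95] asks=[#2:1@96 #4:4@101 #1:1@103]

Answer: 3@96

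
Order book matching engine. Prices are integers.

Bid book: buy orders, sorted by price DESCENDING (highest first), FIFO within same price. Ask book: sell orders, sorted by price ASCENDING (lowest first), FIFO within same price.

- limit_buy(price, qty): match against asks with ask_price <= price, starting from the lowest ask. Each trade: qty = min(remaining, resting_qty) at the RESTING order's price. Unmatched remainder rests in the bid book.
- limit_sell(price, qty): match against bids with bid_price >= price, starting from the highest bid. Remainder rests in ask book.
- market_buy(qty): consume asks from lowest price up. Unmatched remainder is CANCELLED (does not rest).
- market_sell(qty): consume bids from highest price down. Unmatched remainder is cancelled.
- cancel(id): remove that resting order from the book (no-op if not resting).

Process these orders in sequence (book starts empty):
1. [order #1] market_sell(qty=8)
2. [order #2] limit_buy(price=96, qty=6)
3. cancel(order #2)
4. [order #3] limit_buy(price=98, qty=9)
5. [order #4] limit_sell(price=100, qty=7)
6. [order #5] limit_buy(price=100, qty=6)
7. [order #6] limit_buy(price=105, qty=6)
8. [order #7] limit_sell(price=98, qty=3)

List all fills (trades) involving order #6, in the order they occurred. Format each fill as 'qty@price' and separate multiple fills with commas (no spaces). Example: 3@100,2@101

After op 1 [order #1] market_sell(qty=8): fills=none; bids=[-] asks=[-]
After op 2 [order #2] limit_buy(price=96, qty=6): fills=none; bids=[#2:6@96] asks=[-]
After op 3 cancel(order #2): fills=none; bids=[-] asks=[-]
After op 4 [order #3] limit_buy(price=98, qty=9): fills=none; bids=[#3:9@98] asks=[-]
After op 5 [order #4] limit_sell(price=100, qty=7): fills=none; bids=[#3:9@98] asks=[#4:7@100]
After op 6 [order #5] limit_buy(price=100, qty=6): fills=#5x#4:6@100; bids=[#3:9@98] asks=[#4:1@100]
After op 7 [order #6] limit_buy(price=105, qty=6): fills=#6x#4:1@100; bids=[#6:5@105 #3:9@98] asks=[-]
After op 8 [order #7] limit_sell(price=98, qty=3): fills=#6x#7:3@105; bids=[#6:2@105 #3:9@98] asks=[-]

Answer: 1@100,3@105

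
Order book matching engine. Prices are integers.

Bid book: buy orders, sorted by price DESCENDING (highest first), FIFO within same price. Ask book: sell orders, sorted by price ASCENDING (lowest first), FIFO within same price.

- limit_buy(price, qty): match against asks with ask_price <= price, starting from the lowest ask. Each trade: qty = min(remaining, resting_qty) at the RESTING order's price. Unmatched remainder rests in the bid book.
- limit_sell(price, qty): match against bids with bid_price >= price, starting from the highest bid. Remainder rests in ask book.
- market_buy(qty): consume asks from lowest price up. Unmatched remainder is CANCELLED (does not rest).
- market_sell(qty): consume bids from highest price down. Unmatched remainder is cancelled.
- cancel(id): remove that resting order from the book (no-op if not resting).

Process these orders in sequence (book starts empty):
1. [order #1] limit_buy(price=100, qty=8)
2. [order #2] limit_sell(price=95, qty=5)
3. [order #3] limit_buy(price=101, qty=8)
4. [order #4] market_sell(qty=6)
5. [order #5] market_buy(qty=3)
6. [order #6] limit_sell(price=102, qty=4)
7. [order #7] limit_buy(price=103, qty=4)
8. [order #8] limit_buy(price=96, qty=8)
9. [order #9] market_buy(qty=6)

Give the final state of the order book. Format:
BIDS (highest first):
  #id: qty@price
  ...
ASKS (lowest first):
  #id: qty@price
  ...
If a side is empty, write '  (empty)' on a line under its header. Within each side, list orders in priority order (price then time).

Answer: BIDS (highest first):
  #3: 2@101
  #1: 3@100
  #8: 8@96
ASKS (lowest first):
  (empty)

Derivation:
After op 1 [order #1] limit_buy(price=100, qty=8): fills=none; bids=[#1:8@100] asks=[-]
After op 2 [order #2] limit_sell(price=95, qty=5): fills=#1x#2:5@100; bids=[#1:3@100] asks=[-]
After op 3 [order #3] limit_buy(price=101, qty=8): fills=none; bids=[#3:8@101 #1:3@100] asks=[-]
After op 4 [order #4] market_sell(qty=6): fills=#3x#4:6@101; bids=[#3:2@101 #1:3@100] asks=[-]
After op 5 [order #5] market_buy(qty=3): fills=none; bids=[#3:2@101 #1:3@100] asks=[-]
After op 6 [order #6] limit_sell(price=102, qty=4): fills=none; bids=[#3:2@101 #1:3@100] asks=[#6:4@102]
After op 7 [order #7] limit_buy(price=103, qty=4): fills=#7x#6:4@102; bids=[#3:2@101 #1:3@100] asks=[-]
After op 8 [order #8] limit_buy(price=96, qty=8): fills=none; bids=[#3:2@101 #1:3@100 #8:8@96] asks=[-]
After op 9 [order #9] market_buy(qty=6): fills=none; bids=[#3:2@101 #1:3@100 #8:8@96] asks=[-]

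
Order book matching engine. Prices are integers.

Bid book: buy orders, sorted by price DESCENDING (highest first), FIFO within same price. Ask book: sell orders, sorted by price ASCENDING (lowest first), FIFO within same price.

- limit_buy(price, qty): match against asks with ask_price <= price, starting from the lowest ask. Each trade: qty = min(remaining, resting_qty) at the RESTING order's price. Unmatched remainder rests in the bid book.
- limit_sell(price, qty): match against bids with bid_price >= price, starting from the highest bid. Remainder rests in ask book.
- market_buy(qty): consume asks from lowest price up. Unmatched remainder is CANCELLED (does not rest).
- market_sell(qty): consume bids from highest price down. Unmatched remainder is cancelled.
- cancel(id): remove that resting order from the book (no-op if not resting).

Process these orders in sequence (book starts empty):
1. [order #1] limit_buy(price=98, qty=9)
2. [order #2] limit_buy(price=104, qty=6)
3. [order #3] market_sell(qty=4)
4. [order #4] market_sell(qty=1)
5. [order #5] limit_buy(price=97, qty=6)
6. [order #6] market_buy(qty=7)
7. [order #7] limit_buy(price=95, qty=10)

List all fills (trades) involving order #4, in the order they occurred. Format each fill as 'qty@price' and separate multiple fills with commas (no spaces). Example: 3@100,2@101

After op 1 [order #1] limit_buy(price=98, qty=9): fills=none; bids=[#1:9@98] asks=[-]
After op 2 [order #2] limit_buy(price=104, qty=6): fills=none; bids=[#2:6@104 #1:9@98] asks=[-]
After op 3 [order #3] market_sell(qty=4): fills=#2x#3:4@104; bids=[#2:2@104 #1:9@98] asks=[-]
After op 4 [order #4] market_sell(qty=1): fills=#2x#4:1@104; bids=[#2:1@104 #1:9@98] asks=[-]
After op 5 [order #5] limit_buy(price=97, qty=6): fills=none; bids=[#2:1@104 #1:9@98 #5:6@97] asks=[-]
After op 6 [order #6] market_buy(qty=7): fills=none; bids=[#2:1@104 #1:9@98 #5:6@97] asks=[-]
After op 7 [order #7] limit_buy(price=95, qty=10): fills=none; bids=[#2:1@104 #1:9@98 #5:6@97 #7:10@95] asks=[-]

Answer: 1@104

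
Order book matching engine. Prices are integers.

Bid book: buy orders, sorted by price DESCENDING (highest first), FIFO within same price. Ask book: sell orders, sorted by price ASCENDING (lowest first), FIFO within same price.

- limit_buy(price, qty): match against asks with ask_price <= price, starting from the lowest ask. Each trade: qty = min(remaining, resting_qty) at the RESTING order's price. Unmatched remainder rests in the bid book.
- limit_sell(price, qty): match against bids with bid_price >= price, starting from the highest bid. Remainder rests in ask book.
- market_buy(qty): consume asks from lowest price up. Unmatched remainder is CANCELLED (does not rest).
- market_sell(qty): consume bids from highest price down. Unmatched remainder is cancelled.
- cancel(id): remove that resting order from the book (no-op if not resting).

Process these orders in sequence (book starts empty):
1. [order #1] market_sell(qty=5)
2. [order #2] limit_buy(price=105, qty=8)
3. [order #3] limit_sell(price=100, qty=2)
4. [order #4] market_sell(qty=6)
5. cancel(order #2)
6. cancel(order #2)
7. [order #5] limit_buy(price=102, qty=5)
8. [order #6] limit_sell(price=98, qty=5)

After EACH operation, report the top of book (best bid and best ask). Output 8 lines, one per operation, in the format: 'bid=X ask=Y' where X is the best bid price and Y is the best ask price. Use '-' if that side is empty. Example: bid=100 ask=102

Answer: bid=- ask=-
bid=105 ask=-
bid=105 ask=-
bid=- ask=-
bid=- ask=-
bid=- ask=-
bid=102 ask=-
bid=- ask=-

Derivation:
After op 1 [order #1] market_sell(qty=5): fills=none; bids=[-] asks=[-]
After op 2 [order #2] limit_buy(price=105, qty=8): fills=none; bids=[#2:8@105] asks=[-]
After op 3 [order #3] limit_sell(price=100, qty=2): fills=#2x#3:2@105; bids=[#2:6@105] asks=[-]
After op 4 [order #4] market_sell(qty=6): fills=#2x#4:6@105; bids=[-] asks=[-]
After op 5 cancel(order #2): fills=none; bids=[-] asks=[-]
After op 6 cancel(order #2): fills=none; bids=[-] asks=[-]
After op 7 [order #5] limit_buy(price=102, qty=5): fills=none; bids=[#5:5@102] asks=[-]
After op 8 [order #6] limit_sell(price=98, qty=5): fills=#5x#6:5@102; bids=[-] asks=[-]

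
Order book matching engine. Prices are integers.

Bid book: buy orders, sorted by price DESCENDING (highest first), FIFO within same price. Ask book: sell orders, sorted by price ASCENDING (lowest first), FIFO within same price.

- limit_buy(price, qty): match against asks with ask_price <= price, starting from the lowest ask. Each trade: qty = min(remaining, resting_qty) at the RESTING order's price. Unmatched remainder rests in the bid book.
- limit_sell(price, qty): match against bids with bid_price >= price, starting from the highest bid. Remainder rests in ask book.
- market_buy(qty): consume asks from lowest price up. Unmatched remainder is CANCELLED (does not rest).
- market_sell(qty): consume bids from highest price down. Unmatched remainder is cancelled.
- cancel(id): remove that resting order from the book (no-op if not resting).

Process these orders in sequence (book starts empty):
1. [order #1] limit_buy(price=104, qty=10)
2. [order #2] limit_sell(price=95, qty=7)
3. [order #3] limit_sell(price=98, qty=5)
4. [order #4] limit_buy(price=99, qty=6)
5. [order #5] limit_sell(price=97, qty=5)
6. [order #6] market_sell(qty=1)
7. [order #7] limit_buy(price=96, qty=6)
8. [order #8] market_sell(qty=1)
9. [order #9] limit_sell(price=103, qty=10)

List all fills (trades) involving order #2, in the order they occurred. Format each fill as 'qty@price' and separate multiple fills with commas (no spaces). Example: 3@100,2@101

Answer: 7@104

Derivation:
After op 1 [order #1] limit_buy(price=104, qty=10): fills=none; bids=[#1:10@104] asks=[-]
After op 2 [order #2] limit_sell(price=95, qty=7): fills=#1x#2:7@104; bids=[#1:3@104] asks=[-]
After op 3 [order #3] limit_sell(price=98, qty=5): fills=#1x#3:3@104; bids=[-] asks=[#3:2@98]
After op 4 [order #4] limit_buy(price=99, qty=6): fills=#4x#3:2@98; bids=[#4:4@99] asks=[-]
After op 5 [order #5] limit_sell(price=97, qty=5): fills=#4x#5:4@99; bids=[-] asks=[#5:1@97]
After op 6 [order #6] market_sell(qty=1): fills=none; bids=[-] asks=[#5:1@97]
After op 7 [order #7] limit_buy(price=96, qty=6): fills=none; bids=[#7:6@96] asks=[#5:1@97]
After op 8 [order #8] market_sell(qty=1): fills=#7x#8:1@96; bids=[#7:5@96] asks=[#5:1@97]
After op 9 [order #9] limit_sell(price=103, qty=10): fills=none; bids=[#7:5@96] asks=[#5:1@97 #9:10@103]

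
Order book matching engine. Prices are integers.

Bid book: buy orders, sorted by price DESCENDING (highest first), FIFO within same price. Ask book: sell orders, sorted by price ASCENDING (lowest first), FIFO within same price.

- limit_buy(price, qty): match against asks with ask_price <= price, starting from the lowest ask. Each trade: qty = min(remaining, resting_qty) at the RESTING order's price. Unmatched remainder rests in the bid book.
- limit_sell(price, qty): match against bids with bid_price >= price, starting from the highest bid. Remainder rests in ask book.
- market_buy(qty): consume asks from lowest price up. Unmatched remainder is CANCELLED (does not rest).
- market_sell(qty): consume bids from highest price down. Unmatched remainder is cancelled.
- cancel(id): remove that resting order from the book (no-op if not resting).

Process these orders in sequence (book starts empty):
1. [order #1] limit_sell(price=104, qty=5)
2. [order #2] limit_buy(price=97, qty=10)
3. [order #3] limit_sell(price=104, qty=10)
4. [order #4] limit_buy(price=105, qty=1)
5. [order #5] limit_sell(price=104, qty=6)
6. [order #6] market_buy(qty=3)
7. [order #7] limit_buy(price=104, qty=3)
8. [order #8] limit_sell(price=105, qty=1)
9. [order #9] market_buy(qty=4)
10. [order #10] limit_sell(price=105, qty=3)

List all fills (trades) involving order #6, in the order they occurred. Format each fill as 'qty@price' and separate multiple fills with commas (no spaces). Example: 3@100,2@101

Answer: 3@104

Derivation:
After op 1 [order #1] limit_sell(price=104, qty=5): fills=none; bids=[-] asks=[#1:5@104]
After op 2 [order #2] limit_buy(price=97, qty=10): fills=none; bids=[#2:10@97] asks=[#1:5@104]
After op 3 [order #3] limit_sell(price=104, qty=10): fills=none; bids=[#2:10@97] asks=[#1:5@104 #3:10@104]
After op 4 [order #4] limit_buy(price=105, qty=1): fills=#4x#1:1@104; bids=[#2:10@97] asks=[#1:4@104 #3:10@104]
After op 5 [order #5] limit_sell(price=104, qty=6): fills=none; bids=[#2:10@97] asks=[#1:4@104 #3:10@104 #5:6@104]
After op 6 [order #6] market_buy(qty=3): fills=#6x#1:3@104; bids=[#2:10@97] asks=[#1:1@104 #3:10@104 #5:6@104]
After op 7 [order #7] limit_buy(price=104, qty=3): fills=#7x#1:1@104 #7x#3:2@104; bids=[#2:10@97] asks=[#3:8@104 #5:6@104]
After op 8 [order #8] limit_sell(price=105, qty=1): fills=none; bids=[#2:10@97] asks=[#3:8@104 #5:6@104 #8:1@105]
After op 9 [order #9] market_buy(qty=4): fills=#9x#3:4@104; bids=[#2:10@97] asks=[#3:4@104 #5:6@104 #8:1@105]
After op 10 [order #10] limit_sell(price=105, qty=3): fills=none; bids=[#2:10@97] asks=[#3:4@104 #5:6@104 #8:1@105 #10:3@105]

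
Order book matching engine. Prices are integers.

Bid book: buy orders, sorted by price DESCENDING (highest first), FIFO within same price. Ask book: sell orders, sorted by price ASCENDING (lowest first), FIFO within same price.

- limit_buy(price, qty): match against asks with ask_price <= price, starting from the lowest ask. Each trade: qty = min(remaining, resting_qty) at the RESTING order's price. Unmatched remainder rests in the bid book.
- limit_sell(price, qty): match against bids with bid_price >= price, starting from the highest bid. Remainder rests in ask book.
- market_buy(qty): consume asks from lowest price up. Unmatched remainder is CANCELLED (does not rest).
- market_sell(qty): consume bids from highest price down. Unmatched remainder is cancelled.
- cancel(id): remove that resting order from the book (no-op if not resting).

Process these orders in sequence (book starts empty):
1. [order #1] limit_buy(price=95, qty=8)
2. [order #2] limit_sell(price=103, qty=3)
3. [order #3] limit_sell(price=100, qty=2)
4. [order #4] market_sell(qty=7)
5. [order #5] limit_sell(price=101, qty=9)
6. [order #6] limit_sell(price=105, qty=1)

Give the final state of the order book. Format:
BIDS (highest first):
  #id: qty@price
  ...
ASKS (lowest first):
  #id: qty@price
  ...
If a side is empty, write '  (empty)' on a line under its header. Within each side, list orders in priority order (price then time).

Answer: BIDS (highest first):
  #1: 1@95
ASKS (lowest first):
  #3: 2@100
  #5: 9@101
  #2: 3@103
  #6: 1@105

Derivation:
After op 1 [order #1] limit_buy(price=95, qty=8): fills=none; bids=[#1:8@95] asks=[-]
After op 2 [order #2] limit_sell(price=103, qty=3): fills=none; bids=[#1:8@95] asks=[#2:3@103]
After op 3 [order #3] limit_sell(price=100, qty=2): fills=none; bids=[#1:8@95] asks=[#3:2@100 #2:3@103]
After op 4 [order #4] market_sell(qty=7): fills=#1x#4:7@95; bids=[#1:1@95] asks=[#3:2@100 #2:3@103]
After op 5 [order #5] limit_sell(price=101, qty=9): fills=none; bids=[#1:1@95] asks=[#3:2@100 #5:9@101 #2:3@103]
After op 6 [order #6] limit_sell(price=105, qty=1): fills=none; bids=[#1:1@95] asks=[#3:2@100 #5:9@101 #2:3@103 #6:1@105]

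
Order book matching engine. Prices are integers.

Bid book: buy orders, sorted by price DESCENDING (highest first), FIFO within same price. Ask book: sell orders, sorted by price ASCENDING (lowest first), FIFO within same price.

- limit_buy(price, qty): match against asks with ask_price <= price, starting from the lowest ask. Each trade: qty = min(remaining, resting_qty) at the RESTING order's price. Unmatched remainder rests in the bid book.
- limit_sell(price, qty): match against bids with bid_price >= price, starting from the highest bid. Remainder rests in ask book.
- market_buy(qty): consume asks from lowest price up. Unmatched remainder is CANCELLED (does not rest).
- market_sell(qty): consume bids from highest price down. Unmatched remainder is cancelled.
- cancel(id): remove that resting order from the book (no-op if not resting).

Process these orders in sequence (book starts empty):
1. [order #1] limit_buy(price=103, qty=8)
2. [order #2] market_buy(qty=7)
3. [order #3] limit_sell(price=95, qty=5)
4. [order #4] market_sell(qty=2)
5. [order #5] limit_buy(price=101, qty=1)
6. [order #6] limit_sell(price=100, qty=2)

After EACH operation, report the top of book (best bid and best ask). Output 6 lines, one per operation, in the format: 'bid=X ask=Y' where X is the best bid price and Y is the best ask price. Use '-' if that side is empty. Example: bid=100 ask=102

Answer: bid=103 ask=-
bid=103 ask=-
bid=103 ask=-
bid=103 ask=-
bid=103 ask=-
bid=- ask=-

Derivation:
After op 1 [order #1] limit_buy(price=103, qty=8): fills=none; bids=[#1:8@103] asks=[-]
After op 2 [order #2] market_buy(qty=7): fills=none; bids=[#1:8@103] asks=[-]
After op 3 [order #3] limit_sell(price=95, qty=5): fills=#1x#3:5@103; bids=[#1:3@103] asks=[-]
After op 4 [order #4] market_sell(qty=2): fills=#1x#4:2@103; bids=[#1:1@103] asks=[-]
After op 5 [order #5] limit_buy(price=101, qty=1): fills=none; bids=[#1:1@103 #5:1@101] asks=[-]
After op 6 [order #6] limit_sell(price=100, qty=2): fills=#1x#6:1@103 #5x#6:1@101; bids=[-] asks=[-]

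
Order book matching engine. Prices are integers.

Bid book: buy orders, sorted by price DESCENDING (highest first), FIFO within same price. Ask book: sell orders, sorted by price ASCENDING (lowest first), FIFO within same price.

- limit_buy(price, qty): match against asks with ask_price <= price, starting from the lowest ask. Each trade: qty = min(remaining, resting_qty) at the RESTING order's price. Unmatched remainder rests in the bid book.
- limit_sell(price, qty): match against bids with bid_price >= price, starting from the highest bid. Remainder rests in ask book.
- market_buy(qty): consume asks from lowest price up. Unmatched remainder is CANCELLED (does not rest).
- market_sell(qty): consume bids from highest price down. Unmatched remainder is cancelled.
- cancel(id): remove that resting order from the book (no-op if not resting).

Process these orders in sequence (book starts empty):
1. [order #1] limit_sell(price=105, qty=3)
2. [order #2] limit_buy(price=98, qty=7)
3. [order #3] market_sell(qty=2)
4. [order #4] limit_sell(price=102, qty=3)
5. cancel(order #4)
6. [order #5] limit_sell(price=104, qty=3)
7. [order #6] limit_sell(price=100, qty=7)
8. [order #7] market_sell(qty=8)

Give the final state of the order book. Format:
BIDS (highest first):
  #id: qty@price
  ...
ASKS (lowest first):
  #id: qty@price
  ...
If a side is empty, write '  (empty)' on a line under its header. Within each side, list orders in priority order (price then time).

Answer: BIDS (highest first):
  (empty)
ASKS (lowest first):
  #6: 7@100
  #5: 3@104
  #1: 3@105

Derivation:
After op 1 [order #1] limit_sell(price=105, qty=3): fills=none; bids=[-] asks=[#1:3@105]
After op 2 [order #2] limit_buy(price=98, qty=7): fills=none; bids=[#2:7@98] asks=[#1:3@105]
After op 3 [order #3] market_sell(qty=2): fills=#2x#3:2@98; bids=[#2:5@98] asks=[#1:3@105]
After op 4 [order #4] limit_sell(price=102, qty=3): fills=none; bids=[#2:5@98] asks=[#4:3@102 #1:3@105]
After op 5 cancel(order #4): fills=none; bids=[#2:5@98] asks=[#1:3@105]
After op 6 [order #5] limit_sell(price=104, qty=3): fills=none; bids=[#2:5@98] asks=[#5:3@104 #1:3@105]
After op 7 [order #6] limit_sell(price=100, qty=7): fills=none; bids=[#2:5@98] asks=[#6:7@100 #5:3@104 #1:3@105]
After op 8 [order #7] market_sell(qty=8): fills=#2x#7:5@98; bids=[-] asks=[#6:7@100 #5:3@104 #1:3@105]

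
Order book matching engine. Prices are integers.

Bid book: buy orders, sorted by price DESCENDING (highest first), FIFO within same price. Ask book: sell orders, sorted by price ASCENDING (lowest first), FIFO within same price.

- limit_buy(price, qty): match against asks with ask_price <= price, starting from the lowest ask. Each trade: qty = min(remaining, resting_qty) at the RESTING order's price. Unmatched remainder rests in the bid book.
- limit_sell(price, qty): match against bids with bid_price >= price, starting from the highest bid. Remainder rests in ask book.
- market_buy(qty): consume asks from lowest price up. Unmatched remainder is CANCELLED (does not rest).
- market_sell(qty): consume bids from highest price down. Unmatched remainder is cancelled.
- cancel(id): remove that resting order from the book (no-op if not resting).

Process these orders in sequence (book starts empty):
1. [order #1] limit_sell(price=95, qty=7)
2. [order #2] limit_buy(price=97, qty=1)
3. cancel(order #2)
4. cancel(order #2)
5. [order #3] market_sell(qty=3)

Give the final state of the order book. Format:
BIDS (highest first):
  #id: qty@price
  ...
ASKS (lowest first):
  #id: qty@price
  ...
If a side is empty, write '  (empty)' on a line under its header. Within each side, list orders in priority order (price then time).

Answer: BIDS (highest first):
  (empty)
ASKS (lowest first):
  #1: 6@95

Derivation:
After op 1 [order #1] limit_sell(price=95, qty=7): fills=none; bids=[-] asks=[#1:7@95]
After op 2 [order #2] limit_buy(price=97, qty=1): fills=#2x#1:1@95; bids=[-] asks=[#1:6@95]
After op 3 cancel(order #2): fills=none; bids=[-] asks=[#1:6@95]
After op 4 cancel(order #2): fills=none; bids=[-] asks=[#1:6@95]
After op 5 [order #3] market_sell(qty=3): fills=none; bids=[-] asks=[#1:6@95]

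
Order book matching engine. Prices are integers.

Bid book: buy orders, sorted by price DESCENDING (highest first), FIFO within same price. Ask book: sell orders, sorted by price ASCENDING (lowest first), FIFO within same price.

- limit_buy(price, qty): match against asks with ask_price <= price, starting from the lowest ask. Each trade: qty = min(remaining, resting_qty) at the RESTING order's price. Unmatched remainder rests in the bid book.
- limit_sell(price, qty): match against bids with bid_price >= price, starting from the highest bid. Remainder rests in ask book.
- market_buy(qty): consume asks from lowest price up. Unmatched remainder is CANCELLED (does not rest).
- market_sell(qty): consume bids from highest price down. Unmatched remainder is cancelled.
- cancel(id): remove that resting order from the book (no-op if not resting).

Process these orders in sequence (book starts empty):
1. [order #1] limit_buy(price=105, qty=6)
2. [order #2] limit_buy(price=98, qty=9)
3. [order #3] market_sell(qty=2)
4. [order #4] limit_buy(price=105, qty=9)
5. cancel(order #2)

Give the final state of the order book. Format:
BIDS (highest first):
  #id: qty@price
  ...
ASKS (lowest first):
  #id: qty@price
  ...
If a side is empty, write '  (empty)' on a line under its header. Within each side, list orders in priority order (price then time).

Answer: BIDS (highest first):
  #1: 4@105
  #4: 9@105
ASKS (lowest first):
  (empty)

Derivation:
After op 1 [order #1] limit_buy(price=105, qty=6): fills=none; bids=[#1:6@105] asks=[-]
After op 2 [order #2] limit_buy(price=98, qty=9): fills=none; bids=[#1:6@105 #2:9@98] asks=[-]
After op 3 [order #3] market_sell(qty=2): fills=#1x#3:2@105; bids=[#1:4@105 #2:9@98] asks=[-]
After op 4 [order #4] limit_buy(price=105, qty=9): fills=none; bids=[#1:4@105 #4:9@105 #2:9@98] asks=[-]
After op 5 cancel(order #2): fills=none; bids=[#1:4@105 #4:9@105] asks=[-]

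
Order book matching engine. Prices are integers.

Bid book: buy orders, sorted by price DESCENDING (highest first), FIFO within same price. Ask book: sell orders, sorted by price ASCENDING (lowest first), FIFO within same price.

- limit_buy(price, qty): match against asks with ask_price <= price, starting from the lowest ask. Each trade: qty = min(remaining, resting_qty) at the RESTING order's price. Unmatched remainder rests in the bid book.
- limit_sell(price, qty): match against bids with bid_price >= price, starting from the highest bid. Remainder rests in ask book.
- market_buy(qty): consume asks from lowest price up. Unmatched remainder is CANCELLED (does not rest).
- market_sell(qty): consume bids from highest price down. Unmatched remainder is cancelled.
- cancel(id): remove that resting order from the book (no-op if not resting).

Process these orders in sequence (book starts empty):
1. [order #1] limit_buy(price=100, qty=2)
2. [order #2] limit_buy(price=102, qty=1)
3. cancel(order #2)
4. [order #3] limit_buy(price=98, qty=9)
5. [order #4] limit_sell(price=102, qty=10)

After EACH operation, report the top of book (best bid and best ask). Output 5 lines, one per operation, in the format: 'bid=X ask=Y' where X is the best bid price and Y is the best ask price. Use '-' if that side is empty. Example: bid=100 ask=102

Answer: bid=100 ask=-
bid=102 ask=-
bid=100 ask=-
bid=100 ask=-
bid=100 ask=102

Derivation:
After op 1 [order #1] limit_buy(price=100, qty=2): fills=none; bids=[#1:2@100] asks=[-]
After op 2 [order #2] limit_buy(price=102, qty=1): fills=none; bids=[#2:1@102 #1:2@100] asks=[-]
After op 3 cancel(order #2): fills=none; bids=[#1:2@100] asks=[-]
After op 4 [order #3] limit_buy(price=98, qty=9): fills=none; bids=[#1:2@100 #3:9@98] asks=[-]
After op 5 [order #4] limit_sell(price=102, qty=10): fills=none; bids=[#1:2@100 #3:9@98] asks=[#4:10@102]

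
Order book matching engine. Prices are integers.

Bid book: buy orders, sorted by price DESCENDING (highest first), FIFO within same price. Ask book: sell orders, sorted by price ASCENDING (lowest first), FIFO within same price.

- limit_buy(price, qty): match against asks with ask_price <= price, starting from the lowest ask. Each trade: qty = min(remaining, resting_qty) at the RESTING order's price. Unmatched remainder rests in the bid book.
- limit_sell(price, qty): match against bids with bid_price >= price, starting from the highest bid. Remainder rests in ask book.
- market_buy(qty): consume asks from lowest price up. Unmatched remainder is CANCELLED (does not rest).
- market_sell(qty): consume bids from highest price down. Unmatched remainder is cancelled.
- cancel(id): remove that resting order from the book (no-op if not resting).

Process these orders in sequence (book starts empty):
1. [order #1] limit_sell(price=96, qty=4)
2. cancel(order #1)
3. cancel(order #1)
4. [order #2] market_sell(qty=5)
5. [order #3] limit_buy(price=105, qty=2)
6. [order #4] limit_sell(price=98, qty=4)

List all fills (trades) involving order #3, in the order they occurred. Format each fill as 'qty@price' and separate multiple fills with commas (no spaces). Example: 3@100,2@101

After op 1 [order #1] limit_sell(price=96, qty=4): fills=none; bids=[-] asks=[#1:4@96]
After op 2 cancel(order #1): fills=none; bids=[-] asks=[-]
After op 3 cancel(order #1): fills=none; bids=[-] asks=[-]
After op 4 [order #2] market_sell(qty=5): fills=none; bids=[-] asks=[-]
After op 5 [order #3] limit_buy(price=105, qty=2): fills=none; bids=[#3:2@105] asks=[-]
After op 6 [order #4] limit_sell(price=98, qty=4): fills=#3x#4:2@105; bids=[-] asks=[#4:2@98]

Answer: 2@105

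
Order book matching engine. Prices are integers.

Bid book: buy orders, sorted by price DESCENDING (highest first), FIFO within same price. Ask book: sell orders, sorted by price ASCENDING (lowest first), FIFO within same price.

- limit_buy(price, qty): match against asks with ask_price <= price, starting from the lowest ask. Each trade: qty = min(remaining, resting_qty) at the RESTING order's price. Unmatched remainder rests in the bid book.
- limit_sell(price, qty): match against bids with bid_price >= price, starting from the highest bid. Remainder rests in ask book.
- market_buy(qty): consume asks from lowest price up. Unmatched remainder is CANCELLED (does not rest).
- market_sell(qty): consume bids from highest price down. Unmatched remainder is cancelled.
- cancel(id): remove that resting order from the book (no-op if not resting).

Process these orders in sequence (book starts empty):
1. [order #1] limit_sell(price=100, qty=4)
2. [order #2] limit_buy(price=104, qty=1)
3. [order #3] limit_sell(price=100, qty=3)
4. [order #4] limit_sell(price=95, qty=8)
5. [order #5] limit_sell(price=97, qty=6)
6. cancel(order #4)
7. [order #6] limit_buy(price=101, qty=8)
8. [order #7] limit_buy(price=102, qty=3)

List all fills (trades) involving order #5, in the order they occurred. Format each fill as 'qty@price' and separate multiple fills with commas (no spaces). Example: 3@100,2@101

Answer: 6@97

Derivation:
After op 1 [order #1] limit_sell(price=100, qty=4): fills=none; bids=[-] asks=[#1:4@100]
After op 2 [order #2] limit_buy(price=104, qty=1): fills=#2x#1:1@100; bids=[-] asks=[#1:3@100]
After op 3 [order #3] limit_sell(price=100, qty=3): fills=none; bids=[-] asks=[#1:3@100 #3:3@100]
After op 4 [order #4] limit_sell(price=95, qty=8): fills=none; bids=[-] asks=[#4:8@95 #1:3@100 #3:3@100]
After op 5 [order #5] limit_sell(price=97, qty=6): fills=none; bids=[-] asks=[#4:8@95 #5:6@97 #1:3@100 #3:3@100]
After op 6 cancel(order #4): fills=none; bids=[-] asks=[#5:6@97 #1:3@100 #3:3@100]
After op 7 [order #6] limit_buy(price=101, qty=8): fills=#6x#5:6@97 #6x#1:2@100; bids=[-] asks=[#1:1@100 #3:3@100]
After op 8 [order #7] limit_buy(price=102, qty=3): fills=#7x#1:1@100 #7x#3:2@100; bids=[-] asks=[#3:1@100]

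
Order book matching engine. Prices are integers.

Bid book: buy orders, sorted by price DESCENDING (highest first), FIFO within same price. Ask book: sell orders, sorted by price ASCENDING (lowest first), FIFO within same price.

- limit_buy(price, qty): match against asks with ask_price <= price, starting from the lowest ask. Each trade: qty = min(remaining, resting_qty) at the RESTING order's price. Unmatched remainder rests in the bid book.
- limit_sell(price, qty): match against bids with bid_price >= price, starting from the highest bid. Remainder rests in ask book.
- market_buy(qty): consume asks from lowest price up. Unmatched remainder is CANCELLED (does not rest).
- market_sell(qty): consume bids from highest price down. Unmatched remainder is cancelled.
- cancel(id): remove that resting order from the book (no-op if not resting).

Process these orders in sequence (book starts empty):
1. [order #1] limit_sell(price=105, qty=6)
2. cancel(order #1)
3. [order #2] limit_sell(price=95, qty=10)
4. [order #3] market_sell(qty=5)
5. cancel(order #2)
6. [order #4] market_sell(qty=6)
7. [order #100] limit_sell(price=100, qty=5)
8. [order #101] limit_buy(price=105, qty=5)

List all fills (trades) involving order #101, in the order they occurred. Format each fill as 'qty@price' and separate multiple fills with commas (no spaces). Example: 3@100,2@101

After op 1 [order #1] limit_sell(price=105, qty=6): fills=none; bids=[-] asks=[#1:6@105]
After op 2 cancel(order #1): fills=none; bids=[-] asks=[-]
After op 3 [order #2] limit_sell(price=95, qty=10): fills=none; bids=[-] asks=[#2:10@95]
After op 4 [order #3] market_sell(qty=5): fills=none; bids=[-] asks=[#2:10@95]
After op 5 cancel(order #2): fills=none; bids=[-] asks=[-]
After op 6 [order #4] market_sell(qty=6): fills=none; bids=[-] asks=[-]
After op 7 [order #100] limit_sell(price=100, qty=5): fills=none; bids=[-] asks=[#100:5@100]
After op 8 [order #101] limit_buy(price=105, qty=5): fills=#101x#100:5@100; bids=[-] asks=[-]

Answer: 5@100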